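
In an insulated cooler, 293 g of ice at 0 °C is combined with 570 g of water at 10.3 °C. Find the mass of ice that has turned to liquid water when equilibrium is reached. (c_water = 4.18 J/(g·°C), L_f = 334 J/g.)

m_melted ≈ 73.5 g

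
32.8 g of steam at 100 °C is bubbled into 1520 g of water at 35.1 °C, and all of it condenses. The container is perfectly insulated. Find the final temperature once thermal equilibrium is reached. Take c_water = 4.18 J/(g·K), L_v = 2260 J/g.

T_f ≈ 47.9 °C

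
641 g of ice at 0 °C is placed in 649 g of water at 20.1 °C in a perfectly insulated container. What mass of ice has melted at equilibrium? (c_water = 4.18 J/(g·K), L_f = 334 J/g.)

Heat available from the water dropping to 0 °C: 649×4.18×20.1 = 54528 J.
To melt every bit of ice: 641×334 = 214094 J.
54528 J < 214094 J, so only part of the ice melts and the system sits at 0 °C.
m_melted×334 = 54528  ⇒  m_melted ≈ 163.3 g.

m_melted ≈ 163 g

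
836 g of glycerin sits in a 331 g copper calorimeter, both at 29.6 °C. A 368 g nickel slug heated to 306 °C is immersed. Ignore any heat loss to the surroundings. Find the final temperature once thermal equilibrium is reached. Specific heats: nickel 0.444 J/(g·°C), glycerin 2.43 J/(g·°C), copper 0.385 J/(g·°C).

T_f ≈ 49.0 °C

Setting the total heat transfer to zero:
368*0.444*(T − 306) + 836*2.43*(T − 29.6) + 331*0.385*(T − 29.6) = 0
163.39(T − 306) + 2031.5(T − 29.6) + 127.44(T − 29.6) = 0
(163.39 + 2031.5 + 127.44) T = 163.39*306 + 2031.5*29.6 + 127.44*29.6
T ≈ 49.05 °C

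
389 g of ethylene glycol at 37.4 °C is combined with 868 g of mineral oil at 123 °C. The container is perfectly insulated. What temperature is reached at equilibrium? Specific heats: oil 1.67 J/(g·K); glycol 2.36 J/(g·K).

T_f ≈ 89.8 °C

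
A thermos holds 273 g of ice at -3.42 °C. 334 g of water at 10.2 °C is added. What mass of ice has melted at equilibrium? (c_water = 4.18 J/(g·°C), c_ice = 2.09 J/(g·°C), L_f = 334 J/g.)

m_melted ≈ 36.8 g

Heat available from the water dropping to 0 °C: 334·4.18·10.2 = 14240 J.
Of that, 273·2.09·3.42 = 1951.3 J goes to bring the ice to 0 °C, leaving 12289 J.
To melt every bit of ice: 273·334 = 91182 J.
12289 J < 91182 J, so only part of the ice melts and the system sits at 0 °C.
Mass melted = 12289/334 ≈ 36.79 g.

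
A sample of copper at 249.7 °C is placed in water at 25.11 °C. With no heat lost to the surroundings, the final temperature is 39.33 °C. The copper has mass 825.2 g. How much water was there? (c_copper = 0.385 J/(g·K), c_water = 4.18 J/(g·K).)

m ≈ 1120 g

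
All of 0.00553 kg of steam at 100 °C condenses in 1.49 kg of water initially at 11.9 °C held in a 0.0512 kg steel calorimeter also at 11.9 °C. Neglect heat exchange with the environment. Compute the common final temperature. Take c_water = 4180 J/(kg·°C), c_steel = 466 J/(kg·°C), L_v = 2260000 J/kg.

T_f ≈ 14.2 °C

Sum of m c ΔT and latent-heat terms is zero:
condense steam: −0.00553·2260000 = −12498; condensed water 100 °C→T: 23.12(T − 100); original water: 6228.2(T − 11.9); steel cup: 0.0512·466·(T − 11.9) = 23.86(T − 11.9)
6275.2 T = 12498 + 2311.5 + 74400 = 89209
T ≈ 14.22 °C — below 100 °C, confirming all the steam condensed.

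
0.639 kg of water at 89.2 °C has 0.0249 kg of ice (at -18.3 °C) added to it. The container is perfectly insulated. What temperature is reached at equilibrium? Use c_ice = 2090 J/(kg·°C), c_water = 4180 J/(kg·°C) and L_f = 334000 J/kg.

Setting the total heat transfer to zero:
warm ice to 0 °C: 0.0249×2090×(0 − (-18.3)) = 952.35; latent heat to melt: 0.0249×334000 = 8316.6; meltwater 0→T: 0.0249×4180×T = 104.08 T; water: 2671(T − 89.2)
2775.1 T = 238255 − 9269 = 228986
T ≈ 82.51 °C — above 0 °C, consistent with complete melting.

T_f ≈ 82.5 °C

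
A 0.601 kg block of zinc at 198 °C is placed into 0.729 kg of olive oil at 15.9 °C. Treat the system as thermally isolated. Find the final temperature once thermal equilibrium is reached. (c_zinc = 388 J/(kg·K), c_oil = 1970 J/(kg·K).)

Heat lost by the zinc equals heat gained by the oil:
0.601*388*(198 − T) = 0.729*1970*(T − 15.9)
233.19(198 − T) = 1436.1(T − 15.9)
1669.3 T = 69006  ⇒  T ≈ 41.34 °C

T_f ≈ 41.3 °C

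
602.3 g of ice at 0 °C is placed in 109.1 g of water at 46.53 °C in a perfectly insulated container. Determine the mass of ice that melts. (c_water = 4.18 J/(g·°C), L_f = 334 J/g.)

m_melted ≈ 63.5 g

Water can give up m c ΔT = 109.1×4.18×46.53 = 21219 J before reaching 0 °C.
Melting all 602.3 g of ice would need 602.3×334 = 201168 J.
Since 21219 < 201168 J, not all the ice melts; equilibrium is at 0 °C.
Mass melted = 21219/334 ≈ 63.53 g.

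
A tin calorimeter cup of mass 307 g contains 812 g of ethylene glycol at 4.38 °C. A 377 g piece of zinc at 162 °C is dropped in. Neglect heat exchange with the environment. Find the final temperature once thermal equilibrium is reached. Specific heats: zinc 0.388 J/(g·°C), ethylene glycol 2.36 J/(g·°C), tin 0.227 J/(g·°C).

T_f = Σ m_i c_i T_i / Σ m_i c_i:
T_f = (146.28×162 + 1916.3×4.38 + 69.69×4.38) / (146.28 + 1916.3 + 69.69)
    = 32395 / 2132.3 ≈ 15.19 °C

T_f ≈ 15.2 °C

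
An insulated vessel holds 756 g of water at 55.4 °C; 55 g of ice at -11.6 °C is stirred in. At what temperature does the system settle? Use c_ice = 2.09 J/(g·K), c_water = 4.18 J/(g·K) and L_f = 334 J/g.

Sum of m c ΔT and latent-heat terms is zero:
ice -11.6→0 °C: 55·2.09·11.6 = 1333.4
  melt ice: 55·334 = 18370
  warm the meltwater: 229.9 T
  water cools: 756·4.18·(T − 55.4) = 3160.1(T − 55.4)
3390 T = 175068 − 19703 = 155365
T ≈ 45.83 °C (positive, so assuming full melt was valid).

T_f ≈ 45.8 °C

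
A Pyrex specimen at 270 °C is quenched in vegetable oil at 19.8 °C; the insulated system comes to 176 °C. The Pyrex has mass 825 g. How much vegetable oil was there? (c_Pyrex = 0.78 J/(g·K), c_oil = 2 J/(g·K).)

Taking heat into each body as positive, Σ m c ΔT = 0:
825·0.78·(176 − 270) + m·2·(176 − 19.8) = 0
312.4 m = 60489
m = 60489/312.4 ≈ 193.6 g

m ≈ 194 g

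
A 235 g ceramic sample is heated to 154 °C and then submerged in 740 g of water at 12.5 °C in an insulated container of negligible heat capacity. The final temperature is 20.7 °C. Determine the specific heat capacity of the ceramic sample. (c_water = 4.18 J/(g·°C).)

c ≈ 0.81 J/(g·°C)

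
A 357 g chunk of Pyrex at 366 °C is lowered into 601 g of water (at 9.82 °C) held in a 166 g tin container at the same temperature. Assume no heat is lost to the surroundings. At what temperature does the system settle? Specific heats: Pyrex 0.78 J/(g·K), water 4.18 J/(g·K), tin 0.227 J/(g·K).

Heat gained plus heat lost sum to zero:
357·0.78·(T − 366) + 601·4.18·(T − 9.82) + 166·0.227·(T − 9.82) = 0
(278.46 + 2512.2 + 37.68) T = 278.46·366 + 2512.2·9.82 + 37.68·9.82
T = 126956 / 2828.3 = 44.9 °C

T_f ≈ 44.9 °C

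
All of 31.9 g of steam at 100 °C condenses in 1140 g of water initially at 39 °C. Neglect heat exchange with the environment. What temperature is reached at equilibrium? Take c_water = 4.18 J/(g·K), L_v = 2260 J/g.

T_f ≈ 55.4 °C

Net heat exchanged in the isolated system is zero:
latent heat released on condensation: 31.9·2260 = 72094
  condensate cools 100→T: 31.9·4.18·(T − 100) = 133.34(T − 100)
  water warms: 1140·4.18·(T − 39) = 4765.2(T − 39)
4898.5 T = 72094 + 13334 + 185843 = 271271
T ≈ 55.38 °C — below 100 °C, confirming all the steam condensed.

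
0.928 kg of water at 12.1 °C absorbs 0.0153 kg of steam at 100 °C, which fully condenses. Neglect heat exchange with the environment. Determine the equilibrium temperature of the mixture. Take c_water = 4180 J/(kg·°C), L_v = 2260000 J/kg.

Heat gained plus heat lost sum to zero:
steam→water at 100 °C releases m L_v = 0.0153×2260000 = 34578
  condensed water 100 °C→T: 63.95(T − 100)
  water warms: 0.928×4180×(T − 12.1) = 3879(T − 12.1)
3943 T = 34578 + 6395.4 + 46936 = 87910
T ≈ 22.30 °C, under the boiling point, so the assumption holds.

T_f ≈ 22.3 °C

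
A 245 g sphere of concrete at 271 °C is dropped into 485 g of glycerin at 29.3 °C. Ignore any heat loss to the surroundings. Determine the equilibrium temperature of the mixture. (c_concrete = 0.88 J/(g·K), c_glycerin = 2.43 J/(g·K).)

T_f ≈ 66.7 °C

|Q_concrete| = |Q_glycerin|:
245*0.88*(271 − T) = 485*2.43*(T − 29.3)
215.6(271 − T) = 1178.6(T − 29.3)
1394.2 T = 92959  ⇒  T ≈ 66.68 °C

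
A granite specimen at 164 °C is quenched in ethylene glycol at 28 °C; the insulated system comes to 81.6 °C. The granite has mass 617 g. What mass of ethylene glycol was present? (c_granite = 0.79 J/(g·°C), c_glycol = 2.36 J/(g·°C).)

Setting the total heat transfer to zero:
617×0.79×(81.6 − 164) + m×2.36×(81.6 − 28) = 0
126.5 m = 40164
m = 40164/126.5 ≈ 317.5 g

m ≈ 318 g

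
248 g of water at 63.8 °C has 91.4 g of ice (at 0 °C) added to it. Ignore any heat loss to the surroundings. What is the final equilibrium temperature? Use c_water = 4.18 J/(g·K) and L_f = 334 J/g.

T_f ≈ 25.1 °C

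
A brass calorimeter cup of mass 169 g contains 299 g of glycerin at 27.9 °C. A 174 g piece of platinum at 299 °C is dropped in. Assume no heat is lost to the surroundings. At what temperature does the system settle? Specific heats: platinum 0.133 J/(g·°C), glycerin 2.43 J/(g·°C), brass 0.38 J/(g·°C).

T_f ≈ 35.6 °C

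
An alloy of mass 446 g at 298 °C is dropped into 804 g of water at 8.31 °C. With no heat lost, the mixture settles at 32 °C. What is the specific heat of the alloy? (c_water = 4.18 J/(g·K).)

m_s c (T_s − T_f) = m_water c_water (T_f − T_0):
446×c×(298 − 32) = 804×4.18×(32 − 8.31)
118636 c = 79615  ⇒  c ≈ 0.6711 J/(g·K)

c ≈ 0.671 J/(g·K)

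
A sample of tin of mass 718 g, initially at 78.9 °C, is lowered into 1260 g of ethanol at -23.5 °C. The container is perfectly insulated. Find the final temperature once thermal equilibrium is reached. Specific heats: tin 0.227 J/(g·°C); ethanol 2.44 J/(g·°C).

T_f ≈ -18.3 °C

Heat gained plus heat lost sum to zero:
718·0.227·(T − 78.9) + 1260·2.44·(T − (-23.5)) = 0
162.99(T − 78.9) + 3074.4(T − (-23.5)) = 0
3237.4 T = -59389
T ≈ -18.34 °C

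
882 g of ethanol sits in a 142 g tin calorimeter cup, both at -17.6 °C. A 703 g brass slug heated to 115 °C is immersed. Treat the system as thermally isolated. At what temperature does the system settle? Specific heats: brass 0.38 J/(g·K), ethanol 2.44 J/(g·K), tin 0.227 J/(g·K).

T_f ≈ -3.2 °C

Net heat exchanged in the isolated system is zero:
703*0.38*(T − 115) + 882*2.44*(T − (-17.6)) + 142*0.227*(T − (-17.6)) = 0
267.14(T − 115) + 2152.1(T − (-17.6)) + 32.23(T − (-17.6)) = 0
(267.14 + 2152.1 + 32.23) T = 267.14*115 + 2152.1*(-17.6) + 32.23*(-17.6)
T = -7722.8/2451.5 ≈ -3.15 °C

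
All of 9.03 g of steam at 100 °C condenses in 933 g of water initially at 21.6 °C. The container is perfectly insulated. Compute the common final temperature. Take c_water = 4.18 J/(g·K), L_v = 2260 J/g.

Sum of m c ΔT and latent-heat terms is zero:
steam→water at 100 °C releases m L_v = 9.03·2260 = 20408; condensate cools 100→T: 9.03·4.18·(T − 100) = 37.75(T − 100); original water: 3899.9(T − 21.6)
3937.7 T = 20408 + 3774.5 + 84239 = 108421
T ≈ 27.53 °C, under the boiling point, so the assumption holds.

T_f ≈ 27.5 °C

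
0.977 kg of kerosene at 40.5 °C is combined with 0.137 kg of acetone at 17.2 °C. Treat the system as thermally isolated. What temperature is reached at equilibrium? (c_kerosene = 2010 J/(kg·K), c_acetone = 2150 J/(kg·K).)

Set heat shed by the hot body equal to heat absorbed by the cold body:
0.977×2010×(40.5 − T) = 0.137×2150×(T − 17.2)
1963.8(40.5 − T) = 294.55(T − 17.2)
2258.3 T = 84599  ⇒  T ≈ 37.46 °C

T_f ≈ 37.5 °C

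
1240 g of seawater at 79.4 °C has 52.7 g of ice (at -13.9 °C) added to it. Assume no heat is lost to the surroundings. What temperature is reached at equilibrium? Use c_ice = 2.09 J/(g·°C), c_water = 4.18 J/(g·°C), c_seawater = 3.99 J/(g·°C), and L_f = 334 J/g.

T_f ≈ 72.3 °C

Heat gained plus heat lost sum to zero:
warm ice to 0 °C: 52.7×2.09×(0 − (-13.9)) = 1531
  melt ice: 52.7×334 = 17602
  warm the meltwater: 220.29 T
  seawater cools: 1240×3.99×(T − 79.4) = 4947.6(T − 79.4)
5167.9 T = 392839 − 19133 = 373707
T ≈ 72.31 °C. Since T > 0 °C, the all-ice-melts assumption holds.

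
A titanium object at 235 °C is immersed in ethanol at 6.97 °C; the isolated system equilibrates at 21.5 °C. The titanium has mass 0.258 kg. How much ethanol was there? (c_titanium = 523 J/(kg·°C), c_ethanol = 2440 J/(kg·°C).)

|Q_titanium| = |Q_ethanol|:
0.258·523·(235 − 21.5) = m·2440·(21.5 − 6.97)
35453 m = 28808  ⇒  m ≈ 0.8126 kg

m ≈ 0.813 kg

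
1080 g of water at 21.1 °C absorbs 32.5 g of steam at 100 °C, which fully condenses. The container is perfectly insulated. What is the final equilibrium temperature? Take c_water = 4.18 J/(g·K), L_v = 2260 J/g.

T_f ≈ 39.2 °C

Net heat exchanged in the isolated system is zero:
steam→water at 100 °C releases m L_v = 32.5·2260 = 73450; condensed water 100 °C→T: 135.85(T − 100); original water: 4514.4(T − 21.1)
4650.2 T = 73450 + 13585 + 95254 = 182289
T ≈ 39.20 °C — below 100 °C, confirming all the steam condensed.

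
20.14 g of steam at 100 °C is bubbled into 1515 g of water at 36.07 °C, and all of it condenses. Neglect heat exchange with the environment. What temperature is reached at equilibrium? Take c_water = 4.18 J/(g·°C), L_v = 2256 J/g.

T_f ≈ 44.0 °C

Energy conservation, ΣQ = 0:
condense steam: −20.14·2256 = −45436; condensed water 100 °C→T: 84.19(T − 100); water warms: 1515·4.18·(T − 36.07) = 6332.7(T − 36.07)
6416.9 T = 45436 + 8418.5 + 228420 = 282275
T ≈ 43.99 °C (< 100 °C, so full condensation is consistent).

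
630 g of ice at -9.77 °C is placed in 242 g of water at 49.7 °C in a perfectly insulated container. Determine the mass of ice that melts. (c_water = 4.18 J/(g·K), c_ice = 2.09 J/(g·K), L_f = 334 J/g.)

m_melted ≈ 112 g

Water can give up m c ΔT = 242×4.18×49.7 = 50275 J before reaching 0 °C.
Of that, 630×2.09×9.77 = 12864 J goes to bring the ice to 0 °C, leaving 37410 J.
To melt every bit of ice: 630×334 = 210420 J.
Since 37410 < 210420 J, not all the ice melts; equilibrium is at 0 °C.
m_melt = 37410 / L_f = 112 g.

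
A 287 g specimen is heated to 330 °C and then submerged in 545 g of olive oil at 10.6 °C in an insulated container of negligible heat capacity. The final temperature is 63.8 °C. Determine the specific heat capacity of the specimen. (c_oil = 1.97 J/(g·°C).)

Heat gained plus heat lost sum to zero:
287×c×(63.8 − 330) + 545×1.97×(63.8 − 10.6) = 0
-76399 c = -57118
c = -57118/-76399 ≈ 0.7476 J/(g·°C)

c ≈ 0.748 J/(g·°C)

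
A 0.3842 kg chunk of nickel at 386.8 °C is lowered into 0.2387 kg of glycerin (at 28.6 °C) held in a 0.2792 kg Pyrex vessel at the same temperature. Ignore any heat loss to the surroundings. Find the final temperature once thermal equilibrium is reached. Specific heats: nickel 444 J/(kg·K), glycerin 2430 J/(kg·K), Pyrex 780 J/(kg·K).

T_f ≈ 91.7 °C

Let T be the final temperature. ΣQ_i = 0:
0.3842*444*(T − 386.8) + 0.2387*2430*(T − 28.6) + 0.2792*780*(T − 28.6) = 0
(170.58 + 580.04 + 217.78) T = 170.58*386.8 + 580.04*28.6 + 217.78*28.6
T = 88800/968.4 ≈ 91.70 °C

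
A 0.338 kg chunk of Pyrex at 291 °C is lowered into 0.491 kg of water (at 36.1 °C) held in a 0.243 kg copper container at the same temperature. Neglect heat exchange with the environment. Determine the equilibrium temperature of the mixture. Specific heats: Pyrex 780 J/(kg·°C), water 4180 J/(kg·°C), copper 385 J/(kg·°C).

Energy conservation, ΣQ = 0:
0.338×780×(T − 291) + 0.491×4180×(T − 36.1) + 0.243×385×(T − 36.1) = 0
(263.64 + 2052.4 + 93.55) T = 263.64×291 + 2052.4×36.1 + 93.55×36.1
T ≈ 63.99 °C

T_f ≈ 64.0 °C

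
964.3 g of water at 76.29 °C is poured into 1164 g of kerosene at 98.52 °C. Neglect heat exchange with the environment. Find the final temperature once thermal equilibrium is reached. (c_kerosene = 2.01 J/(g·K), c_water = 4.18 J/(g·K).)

T_f ≈ 84.5 °C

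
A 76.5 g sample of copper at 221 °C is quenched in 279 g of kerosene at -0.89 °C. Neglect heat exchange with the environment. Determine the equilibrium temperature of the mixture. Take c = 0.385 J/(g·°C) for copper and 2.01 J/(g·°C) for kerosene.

|Q_copper| = |Q_kerosene|:
76.5·0.385·(221 − T) = 279·2.01·(T − (-0.89))
29.45(221 − T) = 560.79(T − (-0.89))
590.24 T = 6009.9  ⇒  T ≈ 10.18 °C

T_f ≈ 10.2 °C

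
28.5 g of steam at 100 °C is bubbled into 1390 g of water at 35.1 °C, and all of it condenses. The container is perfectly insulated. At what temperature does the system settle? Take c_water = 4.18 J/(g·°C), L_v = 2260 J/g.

Sum of m c ΔT and latent-heat terms is zero:
condense steam: −28.5·2260 = −64410; condensate cools 100→T: 28.5·4.18·(T − 100) = 119.13(T − 100); water warms: 1390·4.18·(T − 35.1) = 5810.2(T − 35.1)
5929.3 T = 64410 + 11913 + 203938 = 280261
T ≈ 47.27 °C — below 100 °C, confirming all the steam condensed.

T_f ≈ 47.3 °C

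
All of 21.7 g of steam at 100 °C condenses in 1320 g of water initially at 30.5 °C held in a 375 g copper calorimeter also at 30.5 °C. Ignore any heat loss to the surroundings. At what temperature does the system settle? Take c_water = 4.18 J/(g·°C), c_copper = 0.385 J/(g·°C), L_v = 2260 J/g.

Sum of m c ΔT and latent-heat terms is zero:
steam→water at 100 °C releases m L_v = 21.7×2260 = 49042
  condensed water 100 °C→T: 90.71(T − 100)
  original water: 5517.6(T − 30.5)
  copper cup: 375×0.385×(T − 30.5) = 144.38(T − 30.5)
5752.7 T = 49042 + 9070.6 + 172690 = 230803
T ≈ 40.12 °C (< 100 °C, so full condensation is consistent).

T_f ≈ 40.1 °C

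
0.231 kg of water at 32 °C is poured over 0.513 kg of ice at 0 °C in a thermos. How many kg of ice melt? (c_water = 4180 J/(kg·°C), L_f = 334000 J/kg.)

Water can give up m c ΔT = 0.231×4180×32 = 30899 J before reaching 0 °C.
Fully melting the ice requires m_ice L_f = 0.513×334000 = 171342 J.
Since 30899 < 171342 J, not all the ice melts; equilibrium is at 0 °C.
Mass melted = 30899/334000 ≈ 0.09251 kg.

m_melted ≈ 0.0925 kg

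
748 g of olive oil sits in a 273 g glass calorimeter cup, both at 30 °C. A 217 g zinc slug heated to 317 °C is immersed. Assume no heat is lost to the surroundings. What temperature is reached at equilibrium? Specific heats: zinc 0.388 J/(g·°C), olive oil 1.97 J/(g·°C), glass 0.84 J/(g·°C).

Setting the total heat transfer to zero:
217×0.388×(T − 317) + 748×1.97×(T − 30) + 273×0.84×(T − 30) = 0
84.2(T − 317) + 1473.6(T − 30) + 229.32(T − 30) = 0
1787.1 T = 77777
T = 77777/1787.1 ≈ 43.52 °C

T_f ≈ 43.5 °C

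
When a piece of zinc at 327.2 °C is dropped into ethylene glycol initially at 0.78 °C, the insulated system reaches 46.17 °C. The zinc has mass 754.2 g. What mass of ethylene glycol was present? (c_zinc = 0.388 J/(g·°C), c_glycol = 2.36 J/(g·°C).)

m ≈ 768 g

Heat gained plus heat lost sum to zero:
754.2·0.388·(46.17 − 327.2) + m·2.36·(46.17 − 0.78) = 0
107.12 m = 82238
m = 82238/107.12 ≈ 767.7 g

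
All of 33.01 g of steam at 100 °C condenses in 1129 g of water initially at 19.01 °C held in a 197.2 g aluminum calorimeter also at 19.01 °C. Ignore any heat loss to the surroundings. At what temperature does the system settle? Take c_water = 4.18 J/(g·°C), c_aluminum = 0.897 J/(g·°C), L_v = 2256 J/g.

Let T be the final temperature. ΣQ_i = 0:
latent heat released on condensation: 33.01·2256 = 74471
  condensed water 100 °C→T: 137.98(T − 100)
  water warms: 1129·4.18·(T − 19.01) = 4719.2(T − 19.01)
  aluminum cup: 197.2·0.897·(T − 19.01) = 176.89(T − 19.01)
5034.1 T = 74471 + 13798 + 93075 = 181344
T ≈ 36.02 °C — below 100 °C, confirming all the steam condensed.

T_f ≈ 36.0 °C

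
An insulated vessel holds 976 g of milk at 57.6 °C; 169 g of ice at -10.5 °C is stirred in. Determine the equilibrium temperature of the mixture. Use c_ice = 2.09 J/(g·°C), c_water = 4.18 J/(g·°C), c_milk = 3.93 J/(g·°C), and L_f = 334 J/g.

Let T be the final temperature. ΣQ_i = 0:
ice -10.5→0 °C: 169×2.09×10.5 = 3708.7; fusion: m_ice L_f = 169×334 = 56446; meltwater 0→T: 169×4.18×T = 706.42 T; milk cools: 976×3.93×(T − 57.6) = 3835.7(T − 57.6)
4542.1 T = 220935 − 60155 = 160780
T ≈ 35.40 °C (positive, so assuming full melt was valid).

T_f ≈ 35.4 °C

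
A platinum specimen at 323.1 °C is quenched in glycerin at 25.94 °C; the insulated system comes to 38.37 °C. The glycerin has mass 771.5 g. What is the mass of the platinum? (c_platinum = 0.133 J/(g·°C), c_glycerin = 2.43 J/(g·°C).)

m ≈ 615 g

|Q_platinum| = |Q_glycerin|:
m·0.133·(323.1 − 38.37) = 771.5·2.43·(38.37 − 25.94)
37.87 m = 23303  ⇒  m ≈ 615.4 g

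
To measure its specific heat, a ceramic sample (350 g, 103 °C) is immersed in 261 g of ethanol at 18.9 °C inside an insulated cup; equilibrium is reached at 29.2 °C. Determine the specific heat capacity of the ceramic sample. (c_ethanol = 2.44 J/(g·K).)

c ≈ 0.254 J/(g·K)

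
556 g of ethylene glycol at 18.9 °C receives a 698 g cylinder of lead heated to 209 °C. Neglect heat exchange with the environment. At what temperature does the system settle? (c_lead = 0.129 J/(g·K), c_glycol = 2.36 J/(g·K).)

T_f ≈ 31.1 °C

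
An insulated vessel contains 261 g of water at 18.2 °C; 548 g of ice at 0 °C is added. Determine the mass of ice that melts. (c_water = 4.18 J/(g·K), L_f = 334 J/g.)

m_melted ≈ 59.4 g

Cooling the water to 0 °C releases 261·4.18·18.2 = 19856 J.
Fully melting the ice requires m_ice L_f = 548·334 = 183032 J.
Since 19856 < 183032 J, not all the ice melts; equilibrium is at 0 °C.
m_melted·334 = 19856  ⇒  m_melted ≈ 59.45 g.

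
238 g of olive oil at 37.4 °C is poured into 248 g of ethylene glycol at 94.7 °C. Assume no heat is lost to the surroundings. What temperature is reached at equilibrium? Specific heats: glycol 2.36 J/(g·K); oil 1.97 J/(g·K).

T_f ≈ 69.2 °C

T_f is the heat-capacity-weighted average of the initial temperatures:
T_f = (585.28×94.7 + 468.86×37.4) / (585.28 + 468.86)
    = 72961 / 1054.1 ≈ 69.21 °C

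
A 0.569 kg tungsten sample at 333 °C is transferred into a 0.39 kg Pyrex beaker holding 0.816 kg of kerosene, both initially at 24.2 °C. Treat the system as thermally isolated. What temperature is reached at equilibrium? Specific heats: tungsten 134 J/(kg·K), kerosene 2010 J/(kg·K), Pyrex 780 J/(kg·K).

T_f ≈ 35.9 °C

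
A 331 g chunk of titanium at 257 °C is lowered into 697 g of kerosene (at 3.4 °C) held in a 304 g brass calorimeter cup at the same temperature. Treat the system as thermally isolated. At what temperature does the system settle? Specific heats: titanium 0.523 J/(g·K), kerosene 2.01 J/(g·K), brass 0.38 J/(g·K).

T_f ≈ 29.4 °C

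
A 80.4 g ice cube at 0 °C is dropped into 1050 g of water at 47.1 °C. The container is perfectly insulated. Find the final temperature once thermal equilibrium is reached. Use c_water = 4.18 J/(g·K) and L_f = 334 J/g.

Taking heat into each body as positive, Σ m c ΔT = 0:
melt ice: 80.4×334 = 26854; warm the meltwater: 336.07 T; water: 4389(T − 47.1)
4725.1 T = 206722 − 26854 = 179868
T ≈ 38.07 °C — above 0 °C, consistent with complete melting.

T_f ≈ 38.1 °C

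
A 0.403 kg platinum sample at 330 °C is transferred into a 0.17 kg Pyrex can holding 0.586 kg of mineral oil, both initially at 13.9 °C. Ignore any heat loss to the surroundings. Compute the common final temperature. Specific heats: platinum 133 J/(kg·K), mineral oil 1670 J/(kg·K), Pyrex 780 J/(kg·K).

T_f is the heat-capacity-weighted average of the initial temperatures:
T_f = (53.6·330 + 978.62·13.9 + 132.6·13.9) / (53.6 + 978.62 + 132.6)
    = 33134 / 1164.8 ≈ 28.45 °C

T_f ≈ 28.4 °C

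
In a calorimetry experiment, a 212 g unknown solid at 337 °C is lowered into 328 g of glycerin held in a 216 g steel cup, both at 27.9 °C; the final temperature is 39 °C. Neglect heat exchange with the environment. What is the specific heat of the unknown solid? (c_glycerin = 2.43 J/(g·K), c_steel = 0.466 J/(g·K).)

c ≈ 0.158 J/(g·K)

Let T be the final temperature. ΣQ_i = 0:
212×c×(39 − 337) + 328×2.43×(39 − 27.9) + 216×0.466×(39 − 27.9) = 0
-63176 c = -9964.4
c = -9964.4/-63176 ≈ 0.1577 J/(g·K)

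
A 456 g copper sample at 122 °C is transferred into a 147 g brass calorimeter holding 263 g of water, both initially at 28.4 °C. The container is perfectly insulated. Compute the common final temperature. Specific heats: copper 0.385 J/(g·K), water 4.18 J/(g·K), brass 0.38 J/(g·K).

Taking heat into each body as positive, Σ m c ΔT = 0:
456*0.385*(T − 122) + 263*4.18*(T − 28.4) + 147*0.38*(T − 28.4) = 0
(175.56 + 1099.3 + 55.86) T = 175.56*122 + 1099.3*28.4 + 55.86*28.4
T ≈ 40.75 °C

T_f ≈ 40.7 °C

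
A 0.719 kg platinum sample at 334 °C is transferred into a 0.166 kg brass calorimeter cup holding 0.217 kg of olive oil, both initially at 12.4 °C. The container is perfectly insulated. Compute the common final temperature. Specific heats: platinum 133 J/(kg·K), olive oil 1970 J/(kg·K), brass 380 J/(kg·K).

Net heat exchanged in the isolated system is zero:
0.719·133·(T − 334) + 0.217·1970·(T − 12.4) + 0.166·380·(T − 12.4) = 0
95.63(T − 334) + 427.49(T − 12.4) + 63.08(T − 12.4) = 0
586.2 T = 38022
T = 38022 / 586.2 = 64.9 °C

T_f ≈ 64.9 °C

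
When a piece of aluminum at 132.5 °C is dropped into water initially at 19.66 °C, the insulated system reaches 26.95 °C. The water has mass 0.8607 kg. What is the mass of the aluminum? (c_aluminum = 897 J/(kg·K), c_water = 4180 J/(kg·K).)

m ≈ 0.277 kg

|Q_aluminum| = |Q_water|:
m·897·(132.5 − 26.95) = 0.8607·4180·(26.95 − 19.66)
94678 m = 26227  ⇒  m ≈ 0.277 kg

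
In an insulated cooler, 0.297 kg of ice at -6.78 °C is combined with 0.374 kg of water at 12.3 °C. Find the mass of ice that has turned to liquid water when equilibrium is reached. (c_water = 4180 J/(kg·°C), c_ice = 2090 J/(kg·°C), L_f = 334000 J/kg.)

Cooling the water to 0 °C releases 0.374·4180·12.3 = 19229 J.
Warming the ice to 0 °C takes 0.297·2090·6.78 = 4208.5 J, leaving 15020 J for melting.
Fully melting the ice requires m_ice L_f = 0.297·334000 = 99198 J.
That's not enough to melt it all — equilibrium is at 0 °C with ice remaining.
m_melted·334000 = 15020  ⇒  m_melted ≈ 0.04497 kg.

m_melted ≈ 0.045 kg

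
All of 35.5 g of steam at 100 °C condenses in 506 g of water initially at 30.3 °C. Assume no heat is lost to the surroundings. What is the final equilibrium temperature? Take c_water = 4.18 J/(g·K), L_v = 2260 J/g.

T_f ≈ 70.3 °C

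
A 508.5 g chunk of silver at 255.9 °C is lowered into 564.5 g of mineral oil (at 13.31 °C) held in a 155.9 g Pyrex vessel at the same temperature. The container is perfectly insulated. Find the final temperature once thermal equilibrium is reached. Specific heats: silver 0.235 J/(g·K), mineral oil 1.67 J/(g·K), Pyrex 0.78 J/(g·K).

T_f ≈ 37.8 °C

Conservation of energy gives ΣQ = 0:
508.5×0.235×(T − 255.9) + 564.5×1.67×(T − 13.31) + 155.9×0.78×(T − 13.31) = 0
119.5(T − 255.9) + 942.71(T − 13.31) + 121.6(T − 13.31) = 0
(119.5 + 942.71 + 121.6) T = 119.5×255.9 + 942.71×13.31 + 121.6×13.31
T = 44745/1183.8 ≈ 37.80 °C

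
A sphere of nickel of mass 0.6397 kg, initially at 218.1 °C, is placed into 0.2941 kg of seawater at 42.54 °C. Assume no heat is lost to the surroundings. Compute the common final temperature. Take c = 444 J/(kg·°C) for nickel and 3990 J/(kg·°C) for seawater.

T_f ≈ 76.8 °C

|Q_nickel| = |Q_seawater|:
0.6397*444*(218.1 − T) = 0.2941*3990*(T − 42.54)
284.03(218.1 − T) = 1173.5(T − 42.54)
1457.5 T = 111865  ⇒  T ≈ 76.75 °C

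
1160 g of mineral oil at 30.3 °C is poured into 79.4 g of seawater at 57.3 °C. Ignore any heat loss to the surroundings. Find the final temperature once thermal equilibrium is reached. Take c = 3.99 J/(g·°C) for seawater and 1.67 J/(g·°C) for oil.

T_f ≈ 34.1 °C

Setting the total heat transfer to zero:
79.4×3.99×(T − 57.3) + 1160×1.67×(T − 30.3) = 0
316.81(T − 57.3) + 1937.2(T − 30.3) = 0
(316.81 + 1937.2) T = 316.81×57.3 + 1937.2×30.3
T = 76850 / 2254 = 34.1 °C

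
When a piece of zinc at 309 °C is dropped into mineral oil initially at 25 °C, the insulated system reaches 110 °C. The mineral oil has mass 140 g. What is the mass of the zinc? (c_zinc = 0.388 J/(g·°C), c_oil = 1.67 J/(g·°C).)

Setting the total heat transfer to zero:
m×0.388×(110 − 309) + 140×1.67×(110 − 25) = 0
-77.21 m = -19873
m = -19873/-77.21 ≈ 257.4 g

m ≈ 257 g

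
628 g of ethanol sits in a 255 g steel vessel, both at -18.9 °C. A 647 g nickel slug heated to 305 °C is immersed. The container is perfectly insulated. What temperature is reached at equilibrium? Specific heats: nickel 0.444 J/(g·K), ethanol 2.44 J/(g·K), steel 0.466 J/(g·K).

Taking heat into each body as positive, Σ m c ΔT = 0:
647*0.444*(T − 305) + 628*2.44*(T − (-18.9)) + 255*0.466*(T − (-18.9)) = 0
287.27(T − 305) + 1532.3(T − (-18.9)) + 118.83(T − (-18.9)) = 0
(287.27 + 1532.3 + 118.83) T = 287.27*305 + 1532.3*(-18.9) + 118.83*(-18.9)
T = 56410/1938.4 ≈ 29.10 °C

T_f ≈ 29.1 °C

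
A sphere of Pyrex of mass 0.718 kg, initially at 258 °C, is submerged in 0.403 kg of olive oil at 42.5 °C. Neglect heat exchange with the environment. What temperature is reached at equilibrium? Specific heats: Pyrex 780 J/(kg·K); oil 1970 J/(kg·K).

T_f ≈ 131.6 °C

With ΣQ=0 the equilibrium temperature is the m·c-weighted mean:
T_f = (560.04×258 + 793.91×42.5) / (560.04 + 793.91)
    = 178231 / 1354 ≈ 131.64 °C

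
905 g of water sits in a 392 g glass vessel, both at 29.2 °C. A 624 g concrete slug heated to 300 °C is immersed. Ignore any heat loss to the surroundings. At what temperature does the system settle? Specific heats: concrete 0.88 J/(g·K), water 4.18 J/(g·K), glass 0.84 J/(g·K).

With ΣQ=0 the equilibrium temperature is the m·c-weighted mean:
T_f = (549.12×300 + 3782.9×29.2 + 329.28×29.2) / (549.12 + 3782.9 + 329.28)
    = 284812 / 4661.3 ≈ 61.10 °C

T_f ≈ 61.1 °C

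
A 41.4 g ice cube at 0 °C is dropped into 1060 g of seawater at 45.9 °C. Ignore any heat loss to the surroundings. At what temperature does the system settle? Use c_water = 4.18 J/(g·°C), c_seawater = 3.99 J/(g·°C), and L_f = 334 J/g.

T_f ≈ 41.0 °C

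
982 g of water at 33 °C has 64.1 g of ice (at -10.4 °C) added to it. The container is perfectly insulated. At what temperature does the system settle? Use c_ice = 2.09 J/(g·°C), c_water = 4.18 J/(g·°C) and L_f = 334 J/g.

T_f ≈ 25.8 °C

Energy balance with sensible and latent terms:
warm ice to 0 °C: 64.1·2.09·(0 − (-10.4)) = 1393.3
  fusion: m_ice L_f = 64.1·334 = 21409
  meltwater 0→T: 64.1·4.18·T = 267.94 T
  water: 4104.8(T − 33)
4372.7 T = 135457 − 22803 = 112654
T ≈ 25.76 °C (positive, so assuming full melt was valid).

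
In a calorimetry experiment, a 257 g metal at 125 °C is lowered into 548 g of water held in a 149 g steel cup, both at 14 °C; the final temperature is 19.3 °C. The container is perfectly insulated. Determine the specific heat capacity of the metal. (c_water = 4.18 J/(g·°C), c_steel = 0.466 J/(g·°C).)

c ≈ 0.46 J/(g·°C)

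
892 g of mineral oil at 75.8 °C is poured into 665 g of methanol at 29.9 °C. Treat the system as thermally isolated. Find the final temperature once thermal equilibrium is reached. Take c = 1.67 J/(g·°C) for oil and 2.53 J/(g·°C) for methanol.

Taking heat into each body as positive, Σ m c ΔT = 0:
892*1.67*(T − 75.8) + 665*2.53*(T − 29.9) = 0
1489.6(T − 75.8) + 1682.4(T − 29.9) = 0
(1489.6 + 1682.4) T = 1489.6*75.8 + 1682.4*29.9
T ≈ 51.46 °C

T_f ≈ 51.5 °C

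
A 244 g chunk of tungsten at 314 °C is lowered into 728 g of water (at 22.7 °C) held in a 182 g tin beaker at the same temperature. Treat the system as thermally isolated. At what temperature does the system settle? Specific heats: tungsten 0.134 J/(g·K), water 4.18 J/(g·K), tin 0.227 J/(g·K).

T_f ≈ 25.8 °C

Setting the total heat transfer to zero:
244*0.134*(T − 314) + 728*4.18*(T − 22.7) + 182*0.227*(T − 22.7) = 0
32.7(T − 314) + 3043(T − 22.7) + 41.31(T − 22.7) = 0
3117.1 T = 80281
T ≈ 25.76 °C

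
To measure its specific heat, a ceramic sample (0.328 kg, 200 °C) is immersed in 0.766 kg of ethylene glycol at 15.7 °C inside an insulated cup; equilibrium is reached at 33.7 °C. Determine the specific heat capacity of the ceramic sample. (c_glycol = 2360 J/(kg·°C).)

c ≈ 597 J/(kg·°C)

Heat lost by the ceramic sample = heat gained by the glycol:
0.328×c×(200 − 33.7) = 0.766×2360×(33.7 − 15.7)
54.55 c = 32540  ⇒  c ≈ 596.6 J/(kg·°C)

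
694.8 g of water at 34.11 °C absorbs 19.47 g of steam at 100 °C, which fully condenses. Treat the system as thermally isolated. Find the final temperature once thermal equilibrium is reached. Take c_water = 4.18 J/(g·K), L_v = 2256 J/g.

Heat gained plus heat lost sum to zero:
condense steam: −19.47·2256 = −43924; condensed water 100 °C→T: 81.38(T − 100); water warms: 694.8·4.18·(T − 34.11) = 2904.3(T − 34.11)
2985.6 T = 43924 + 8138.5 + 99064 = 151127
T ≈ 50.62 °C — below 100 °C, confirming all the steam condensed.

T_f ≈ 50.6 °C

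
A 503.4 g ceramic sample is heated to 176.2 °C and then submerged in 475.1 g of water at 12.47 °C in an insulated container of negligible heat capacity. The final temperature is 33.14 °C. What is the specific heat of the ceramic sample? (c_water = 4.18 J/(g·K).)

Conservation of energy gives ΣQ = 0:
503.4×c×(33.14 − 176.2) + 475.1×4.18×(33.14 − 12.47) = 0
-72016 c = -41049
c = -41049/-72016 ≈ 0.57 J/(g·K)

c ≈ 0.57 J/(g·K)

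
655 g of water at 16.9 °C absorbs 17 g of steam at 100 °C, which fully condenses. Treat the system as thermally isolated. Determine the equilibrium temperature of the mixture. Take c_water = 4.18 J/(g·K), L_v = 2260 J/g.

T_f ≈ 32.7 °C

Taking heat into each body as positive, Σ m c ΔT = 0:
condense steam: −17·2260 = −38420; condensed water 100 °C→T: 71.06(T − 100); original water: 2737.9(T − 16.9)
2809 T = 38420 + 7106 + 46271 = 91797
T ≈ 32.68 °C, under the boiling point, so the assumption holds.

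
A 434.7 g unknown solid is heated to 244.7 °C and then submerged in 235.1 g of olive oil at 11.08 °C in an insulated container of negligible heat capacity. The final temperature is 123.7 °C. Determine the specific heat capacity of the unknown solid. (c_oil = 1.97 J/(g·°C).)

c ≈ 0.992 J/(g·°C)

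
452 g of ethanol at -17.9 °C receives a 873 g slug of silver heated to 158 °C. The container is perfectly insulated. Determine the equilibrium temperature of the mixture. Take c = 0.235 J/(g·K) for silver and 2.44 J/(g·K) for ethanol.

T_f ≈ 9.7 °C

Let T be the final temperature. ΣQ_i = 0:
873×0.235×(T − 158) + 452×2.44×(T − (-17.9)) = 0
(205.16 + 1102.9) T = 205.16×158 + 1102.9×(-17.9)
T ≈ 9.69 °C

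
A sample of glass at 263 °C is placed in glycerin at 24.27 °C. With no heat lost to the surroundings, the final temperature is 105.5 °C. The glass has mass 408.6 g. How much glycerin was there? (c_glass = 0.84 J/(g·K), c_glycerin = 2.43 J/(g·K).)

|Q_glass| = |Q_glycerin|:
408.6×0.84×(263 − 105.5) = m×2.43×(105.5 − 24.27)
197.39 m = 54058  ⇒  m ≈ 273.9 g

m ≈ 274 g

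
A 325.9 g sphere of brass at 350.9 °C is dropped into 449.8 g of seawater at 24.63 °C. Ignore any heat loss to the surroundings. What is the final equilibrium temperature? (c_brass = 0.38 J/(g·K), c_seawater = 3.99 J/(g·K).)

T_f is the heat-capacity-weighted average of the initial temperatures:
T_f = (123.84*350.9 + 1794.7*24.63) / (123.84 + 1794.7)
    = 87660 / 1918.5 ≈ 45.69 °C

T_f ≈ 45.7 °C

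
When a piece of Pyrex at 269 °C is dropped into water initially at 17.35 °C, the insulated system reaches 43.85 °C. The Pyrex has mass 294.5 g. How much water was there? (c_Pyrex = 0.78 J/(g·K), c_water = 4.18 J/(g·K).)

Let T be the final temperature. ΣQ_i = 0:
294.5×0.78×(43.85 − 269) + m×4.18×(43.85 − 17.35) = 0
110.77 m = 51719
m = 51719/110.77 ≈ 466.9 g

m ≈ 467 g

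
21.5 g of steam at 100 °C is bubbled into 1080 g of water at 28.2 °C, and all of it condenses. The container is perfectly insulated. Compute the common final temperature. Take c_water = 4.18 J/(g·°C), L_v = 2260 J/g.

T_f ≈ 40.2 °C

Setting the total heat transfer to zero:
latent heat released on condensation: 21.5·2260 = 48590
  condensate cools 100→T: 21.5·4.18·(T − 100) = 89.87(T − 100)
  original water: 4514.4(T − 28.2)
4604.3 T = 48590 + 8987 + 127306 = 184883
T ≈ 40.15 °C — below 100 °C, confirming all the steam condensed.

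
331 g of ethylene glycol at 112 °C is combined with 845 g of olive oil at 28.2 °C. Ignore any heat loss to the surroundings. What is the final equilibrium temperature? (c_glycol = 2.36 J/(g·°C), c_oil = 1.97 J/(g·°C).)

|Q_glycol| = |Q_oil|:
331·2.36·(112 − T) = 845·1.97·(T − 28.2)
781.16(112 − T) = 1664.7(T − 28.2)
2445.8 T = 134433  ⇒  T ≈ 54.96 °C

T_f ≈ 55.0 °C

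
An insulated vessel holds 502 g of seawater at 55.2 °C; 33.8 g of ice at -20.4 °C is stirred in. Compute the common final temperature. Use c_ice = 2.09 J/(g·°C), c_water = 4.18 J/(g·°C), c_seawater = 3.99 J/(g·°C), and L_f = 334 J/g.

Energy balance with sensible and latent terms:
ice -20.4→0 °C: 33.8×2.09×20.4 = 1441.1
  melt ice: 33.8×334 = 11289
  meltwater 0→T: 33.8×4.18×T = 141.28 T
  seawater cools: 502×3.99×(T − 55.2) = 2003(T − 55.2)
2144.3 T = 110564 − 12730 = 97834
T ≈ 45.63 °C (positive, so assuming full melt was valid).

T_f ≈ 45.6 °C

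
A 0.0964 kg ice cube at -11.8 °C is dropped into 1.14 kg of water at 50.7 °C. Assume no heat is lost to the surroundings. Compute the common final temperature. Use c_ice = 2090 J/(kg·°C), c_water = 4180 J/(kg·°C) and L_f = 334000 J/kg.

Taking heat into each body as positive, Σ m c ΔT = 0:
ice -11.8→0 °C: 0.0964·2090·11.8 = 2377.4; latent heat to melt: 0.0964·334000 = 32198; meltwater 0→T: 0.0964·4180·T = 402.95 T; water cools: 1.14·4180·(T − 50.7) = 4765.2(T − 50.7)
5168.2 T = 241596 − 34575 = 207021
T ≈ 40.06 °C (positive, so assuming full melt was valid).

T_f ≈ 40.1 °C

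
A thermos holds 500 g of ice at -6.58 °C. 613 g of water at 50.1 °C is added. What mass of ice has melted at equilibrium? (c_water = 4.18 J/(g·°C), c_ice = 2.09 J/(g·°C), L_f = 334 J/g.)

Water can give up m c ΔT = 613·4.18·50.1 = 128373 J before reaching 0 °C.
Of that, 500·2.09·6.58 = 6876.1 J goes to bring the ice to 0 °C, leaving 121497 J.
Fully melting the ice requires m_ice L_f = 500·334 = 167000 J.
Since 121497 < 167000 J, not all the ice melts; equilibrium is at 0 °C.
m_melt = 121497 / L_f = 363.8 g.

m_melted ≈ 364 g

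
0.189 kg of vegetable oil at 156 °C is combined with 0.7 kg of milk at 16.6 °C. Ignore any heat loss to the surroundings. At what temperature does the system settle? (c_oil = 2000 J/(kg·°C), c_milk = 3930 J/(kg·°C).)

Heat lost by the oil equals heat gained by the milk:
0.189·2000·(156 − T) = 0.7·3930·(T − 16.6)
378(156 − T) = 2751(T − 16.6)
3129 T = 104635  ⇒  T ≈ 33.44 °C

T_f ≈ 33.4 °C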